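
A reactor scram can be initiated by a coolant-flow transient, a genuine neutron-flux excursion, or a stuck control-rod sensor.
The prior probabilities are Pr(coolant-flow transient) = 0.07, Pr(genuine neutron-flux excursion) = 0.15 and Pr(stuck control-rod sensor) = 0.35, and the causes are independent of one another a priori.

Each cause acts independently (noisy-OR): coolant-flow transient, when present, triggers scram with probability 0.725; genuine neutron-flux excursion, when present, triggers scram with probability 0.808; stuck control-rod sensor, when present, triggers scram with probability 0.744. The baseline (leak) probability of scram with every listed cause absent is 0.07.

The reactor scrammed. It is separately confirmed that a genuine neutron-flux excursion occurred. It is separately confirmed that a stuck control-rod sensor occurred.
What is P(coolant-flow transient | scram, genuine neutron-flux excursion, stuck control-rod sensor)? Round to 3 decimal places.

P(coolant-flow transient | scram, genuine neutron-flux excursion, stuck control-rod sensor) ≈ 0.072

Under noisy-OR, P(scram | causes) = 1 − (1−0.07)·∏(1−qᵢ) over the active causes.
P(scram | genuine neutron-flux excursion, stuck control-rod sensor) = 0.954289×0.93 + 0.987429×0.07 = 0.887489 + 0.069120 = 0.956609
Of this, 0.069120 comes from 0.987429×0.07 (the coolant-flow transient=true cases).
Hence the posterior is 0.069120/0.956609 ≈ 0.072.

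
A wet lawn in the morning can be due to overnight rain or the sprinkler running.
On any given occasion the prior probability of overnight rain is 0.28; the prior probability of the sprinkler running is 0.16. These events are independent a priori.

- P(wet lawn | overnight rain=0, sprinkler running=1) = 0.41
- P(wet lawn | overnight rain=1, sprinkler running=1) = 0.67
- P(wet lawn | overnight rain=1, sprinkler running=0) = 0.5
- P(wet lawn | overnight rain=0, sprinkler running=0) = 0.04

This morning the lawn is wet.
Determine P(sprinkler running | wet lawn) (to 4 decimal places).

P(sprinkler running | wet lawn) ≈ 0.3527

Enumerate the 4 (overnight rain, sprinkler running) configurations and weight by the priors:
  P(wet lawn) = 0.04*0.72*0.84 + 0.41*0.72*0.16 + 0.5*0.28*0.84 + 0.67*0.28*0.16
        = 0.024192 + 0.047232 + 0.117600 + 0.030016 = 0.219040
The terms with sprinkler running present sum to 0.077248, so
  P(sprinkler running | wet lawn) = 0.077248 / 0.219040 ≈ 0.3527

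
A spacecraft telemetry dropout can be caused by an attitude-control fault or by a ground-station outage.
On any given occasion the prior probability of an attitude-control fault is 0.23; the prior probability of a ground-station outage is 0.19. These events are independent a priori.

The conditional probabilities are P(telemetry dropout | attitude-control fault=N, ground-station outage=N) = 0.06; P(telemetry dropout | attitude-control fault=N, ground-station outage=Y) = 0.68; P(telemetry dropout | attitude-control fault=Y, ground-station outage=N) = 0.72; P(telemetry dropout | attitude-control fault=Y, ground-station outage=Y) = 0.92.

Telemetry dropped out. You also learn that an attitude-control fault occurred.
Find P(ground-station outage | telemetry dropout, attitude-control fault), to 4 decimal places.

Sum P(telemetry dropout|·) weighted by the priors over both values of ground-station outage:
  P(telemetry dropout | attitude-control fault) = 0.72×0.81 + 0.92×0.19
        = 0.583200 + 0.174800 = 0.758000
Configurations with ground-station outage contribute 0.174800, so
  P(ground-station outage | telemetry dropout, attitude-control fault) = 0.174800 / 0.758000 ≈ 0.2306

P(ground-station outage | telemetry dropout, attitude-control fault) ≈ 0.2306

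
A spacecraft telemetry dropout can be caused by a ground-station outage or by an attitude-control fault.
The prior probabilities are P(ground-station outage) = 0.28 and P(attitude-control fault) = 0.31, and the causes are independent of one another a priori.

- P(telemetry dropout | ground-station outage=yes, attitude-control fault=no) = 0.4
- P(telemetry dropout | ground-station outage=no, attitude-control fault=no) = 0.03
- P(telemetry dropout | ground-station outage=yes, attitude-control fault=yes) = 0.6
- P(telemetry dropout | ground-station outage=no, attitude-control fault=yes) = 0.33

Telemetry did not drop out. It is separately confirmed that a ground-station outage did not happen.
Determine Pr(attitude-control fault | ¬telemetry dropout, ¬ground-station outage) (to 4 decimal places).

Pr(attitude-control fault | ¬telemetry dropout, ¬ground-station outage) ≈ 0.2368

By total probability over both values of attitude-control fault:
  P(¬telemetry dropout | ¬ground-station outage) = 0.97·0.69 + 0.67·0.31
        = 0.669300 + 0.207700 = 0.877000
The terms with attitude-control fault present sum to 0.207700, so
  P(attitude-control fault | ¬telemetry dropout, ¬ground-station outage) = 0.207700 / 0.877000 ≈ 0.2368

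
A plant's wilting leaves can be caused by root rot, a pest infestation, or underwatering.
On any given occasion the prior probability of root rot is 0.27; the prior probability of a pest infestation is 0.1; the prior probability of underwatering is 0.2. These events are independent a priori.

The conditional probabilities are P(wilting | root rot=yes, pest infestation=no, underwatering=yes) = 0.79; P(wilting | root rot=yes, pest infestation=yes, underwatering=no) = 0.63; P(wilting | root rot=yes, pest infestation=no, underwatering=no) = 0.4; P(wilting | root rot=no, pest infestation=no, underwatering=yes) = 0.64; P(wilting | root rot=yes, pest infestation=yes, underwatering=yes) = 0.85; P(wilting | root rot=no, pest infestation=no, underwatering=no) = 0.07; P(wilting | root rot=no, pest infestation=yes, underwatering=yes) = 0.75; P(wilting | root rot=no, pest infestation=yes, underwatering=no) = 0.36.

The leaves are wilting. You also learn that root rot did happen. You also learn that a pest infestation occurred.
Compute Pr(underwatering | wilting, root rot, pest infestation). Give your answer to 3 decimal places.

Pr(underwatering | wilting, root rot, pest infestation) ≈ 0.252

Enumerate both values of underwatering and weight by the priors:
  P(wilting | root rot, pest infestation) = 0.63×0.8 + 0.85×0.2
        = 0.504000 + 0.170000 = 0.674000
Configurations with underwatering contribute 0.170000, so
  P(underwatering | wilting, root rot, pest infestation) = 0.170000 / 0.674000 ≈ 0.252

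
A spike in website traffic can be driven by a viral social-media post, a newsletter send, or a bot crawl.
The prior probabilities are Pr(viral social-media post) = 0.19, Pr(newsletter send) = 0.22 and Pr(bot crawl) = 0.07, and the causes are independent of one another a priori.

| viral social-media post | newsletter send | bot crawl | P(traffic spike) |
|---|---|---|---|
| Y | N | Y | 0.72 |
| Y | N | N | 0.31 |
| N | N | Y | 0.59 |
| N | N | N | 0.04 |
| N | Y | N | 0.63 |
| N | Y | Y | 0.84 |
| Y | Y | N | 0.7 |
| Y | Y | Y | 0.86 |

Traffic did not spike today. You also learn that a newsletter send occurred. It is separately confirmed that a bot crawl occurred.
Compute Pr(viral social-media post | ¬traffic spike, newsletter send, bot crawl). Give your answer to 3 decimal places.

P(¬traffic spike | newsletter send, bot crawl) = 0.16×0.81 + 0.14×0.19 = 0.129600 + 0.026600 = 0.156200
Of this, 0.026600 comes from 0.14×0.19 (the viral social-media post=true cases).
Hence the posterior is 0.026600/0.156200 ≈ 0.170.

Pr(viral social-media post | ¬traffic spike, newsletter send, bot crawl) ≈ 0.170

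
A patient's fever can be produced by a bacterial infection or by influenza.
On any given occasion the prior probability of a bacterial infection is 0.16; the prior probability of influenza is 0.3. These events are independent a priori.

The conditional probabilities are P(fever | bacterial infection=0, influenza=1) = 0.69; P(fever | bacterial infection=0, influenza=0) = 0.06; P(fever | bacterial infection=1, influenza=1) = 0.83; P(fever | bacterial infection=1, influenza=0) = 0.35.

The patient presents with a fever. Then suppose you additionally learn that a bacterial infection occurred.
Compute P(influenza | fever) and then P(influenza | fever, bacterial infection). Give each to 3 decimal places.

P(influenza | fever) ≈ 0.742; P(influenza | fever, bacterial infection) ≈ 0.504

By total probability over the 4 (bacterial infection, influenza) configurations:
  P(fever) = 0.06·0.84·0.7 + 0.69·0.84·0.3 + 0.35·0.16·0.7 + 0.83·0.16·0.3
        = 0.035280 + 0.173880 + 0.039200 + 0.039840 = 0.288200
The terms with influenza present sum to 0.213720, so
  P(influenza | fever) = 0.213720 / 0.288200 ≈ 0.742

Now also conditioning on bacterial infection=true:
P(fever | bacterial infection) = 0.35·0.7 + 0.83·0.3 = 0.245000 + 0.249000 = 0.494000
The influenza-present share is 0.83·0.3 = 0.249000.
P(influenza | fever, bacterial infection) = 0.249000 / 0.494000 ≈ 0.504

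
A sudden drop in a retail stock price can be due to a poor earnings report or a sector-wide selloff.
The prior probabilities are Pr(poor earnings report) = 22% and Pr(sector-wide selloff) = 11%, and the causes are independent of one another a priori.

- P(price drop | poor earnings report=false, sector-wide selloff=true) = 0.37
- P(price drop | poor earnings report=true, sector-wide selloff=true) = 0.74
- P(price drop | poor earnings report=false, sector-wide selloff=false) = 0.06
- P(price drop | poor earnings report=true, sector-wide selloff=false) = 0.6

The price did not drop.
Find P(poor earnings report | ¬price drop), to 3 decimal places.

Sum P(¬price drop|·) weighted by the priors over the 4 (poor earnings report, sector-wide selloff) configurations:
  P(¬price drop) = 0.94·0.78·0.89 + 0.63·0.78·0.11 + 0.4·0.22·0.89 + 0.26·0.22·0.11
        = 0.652548 + 0.054054 + 0.078320 + 0.006292 = 0.791214
Configurations with poor earnings report contribute 0.084612, so
  P(poor earnings report | ¬price drop) = 0.084612 / 0.791214 ≈ 0.107

P(poor earnings report | ¬price drop) ≈ 0.107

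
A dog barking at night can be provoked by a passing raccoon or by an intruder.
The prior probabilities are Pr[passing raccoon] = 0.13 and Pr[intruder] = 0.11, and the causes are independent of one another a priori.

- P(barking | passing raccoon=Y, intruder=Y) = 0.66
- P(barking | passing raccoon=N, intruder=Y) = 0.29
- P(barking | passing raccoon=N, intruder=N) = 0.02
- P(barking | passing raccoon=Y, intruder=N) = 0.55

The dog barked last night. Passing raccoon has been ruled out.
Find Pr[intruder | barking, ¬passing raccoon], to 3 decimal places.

Numerator (weight on configurations with intruder): 0.29*0.11 = 0.031900
Denominator P(barking | ¬passing raccoon): 0.02*0.89 + 0.29*0.11 = 0.049700
P(intruder | barking, ¬passing raccoon) = 0.031900/0.049700 ≈ 0.642

Pr[intruder | barking, ¬passing raccoon] ≈ 0.642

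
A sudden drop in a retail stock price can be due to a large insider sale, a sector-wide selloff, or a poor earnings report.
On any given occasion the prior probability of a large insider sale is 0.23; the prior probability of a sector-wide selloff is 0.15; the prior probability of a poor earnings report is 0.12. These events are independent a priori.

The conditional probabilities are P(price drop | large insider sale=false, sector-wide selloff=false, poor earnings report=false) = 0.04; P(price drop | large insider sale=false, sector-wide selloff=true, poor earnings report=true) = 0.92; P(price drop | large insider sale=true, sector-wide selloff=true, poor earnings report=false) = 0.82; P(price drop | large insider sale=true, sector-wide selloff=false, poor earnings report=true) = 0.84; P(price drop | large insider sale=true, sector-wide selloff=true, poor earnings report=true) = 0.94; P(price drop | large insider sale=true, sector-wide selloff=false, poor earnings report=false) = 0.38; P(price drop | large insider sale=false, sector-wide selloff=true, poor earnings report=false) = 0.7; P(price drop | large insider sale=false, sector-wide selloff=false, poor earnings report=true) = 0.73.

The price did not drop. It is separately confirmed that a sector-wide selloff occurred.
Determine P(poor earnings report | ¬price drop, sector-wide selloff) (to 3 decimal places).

P(poor earnings report | ¬price drop, sector-wide selloff) ≈ 0.036

P(¬price drop | sector-wide selloff) = 0.3·0.77·0.88 + 0.08·0.77·0.12 + 0.18·0.23·0.88 + 0.06·0.23·0.12 = 0.203280 + 0.007392 + 0.036432 + 0.001656 = 0.248760
The poor earnings report-present share is 0.007392 + 0.001656 = 0.009048.
Hence the posterior is 0.009048/0.248760 ≈ 0.036.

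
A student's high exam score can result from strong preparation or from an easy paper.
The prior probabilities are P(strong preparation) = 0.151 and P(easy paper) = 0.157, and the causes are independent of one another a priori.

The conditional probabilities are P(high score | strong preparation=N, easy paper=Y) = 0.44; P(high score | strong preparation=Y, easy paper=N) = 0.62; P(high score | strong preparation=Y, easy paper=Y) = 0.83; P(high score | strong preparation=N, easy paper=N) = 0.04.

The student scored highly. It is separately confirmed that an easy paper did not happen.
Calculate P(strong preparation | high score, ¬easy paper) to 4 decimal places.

P(strong preparation | high score, ¬easy paper) ≈ 0.7338

Enumerate both values of strong preparation and weight by the priors:
  P(high score | ¬easy paper) = 0.04*0.849 + 0.62*0.151
        = 0.033960 + 0.093620 = 0.127580
The terms with strong preparation present sum to 0.093620, so
  P(strong preparation | high score, ¬easy paper) = 0.093620 / 0.127580 ≈ 0.7338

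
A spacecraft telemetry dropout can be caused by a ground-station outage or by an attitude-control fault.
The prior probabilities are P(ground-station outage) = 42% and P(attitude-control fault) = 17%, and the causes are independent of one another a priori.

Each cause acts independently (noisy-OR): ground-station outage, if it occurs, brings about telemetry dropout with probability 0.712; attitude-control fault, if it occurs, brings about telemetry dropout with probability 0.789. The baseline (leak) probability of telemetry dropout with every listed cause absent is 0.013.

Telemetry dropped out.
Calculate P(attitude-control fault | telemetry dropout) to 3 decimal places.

Under noisy-OR, P(telemetry dropout | causes) = 1 − (1−0.013)·∏(1−qᵢ) over the active causes.
Sum P(telemetry dropout|·) weighted by the priors over the 4 (ground-station outage, attitude-control fault) configurations:
  P(telemetry dropout) = 0.013×0.58×0.83 + 0.791743×0.58×0.17 + 0.715744×0.42×0.83 + 0.940022×0.42×0.17
        = 0.006258 + 0.078066 + 0.249508 + 0.067118 = 0.400950
The terms with attitude-control fault present sum to 0.145184, so
  P(attitude-control fault | telemetry dropout) = 0.145184 / 0.400950 ≈ 0.362

P(attitude-control fault | telemetry dropout) ≈ 0.362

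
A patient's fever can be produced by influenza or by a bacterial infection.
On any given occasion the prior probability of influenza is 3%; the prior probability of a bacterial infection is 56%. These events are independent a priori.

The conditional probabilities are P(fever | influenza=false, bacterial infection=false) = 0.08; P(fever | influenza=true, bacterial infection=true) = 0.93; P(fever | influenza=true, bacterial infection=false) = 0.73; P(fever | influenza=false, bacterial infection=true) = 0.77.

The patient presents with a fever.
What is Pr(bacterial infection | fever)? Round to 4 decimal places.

Pr(bacterial infection | fever) ≈ 0.9083

By total probability over the 4 (influenza, bacterial infection) configurations:
  P(fever) = 0.08*0.97*0.44 + 0.77*0.97*0.56 + 0.73*0.03*0.44 + 0.93*0.03*0.56
        = 0.034144 + 0.418264 + 0.009636 + 0.015624 = 0.477668
Keeping only the bacterial infection-present terms gives 0.433888, so
  P(bacterial infection | fever) = 0.433888 / 0.477668 ≈ 0.9083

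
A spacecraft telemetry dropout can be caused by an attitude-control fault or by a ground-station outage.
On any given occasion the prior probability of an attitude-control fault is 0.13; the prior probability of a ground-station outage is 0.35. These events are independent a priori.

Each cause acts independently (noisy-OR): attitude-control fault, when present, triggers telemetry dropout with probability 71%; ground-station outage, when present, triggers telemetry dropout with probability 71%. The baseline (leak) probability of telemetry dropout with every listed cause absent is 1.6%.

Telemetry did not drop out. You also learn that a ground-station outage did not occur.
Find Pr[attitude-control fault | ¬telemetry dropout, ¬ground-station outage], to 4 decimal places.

Under noisy-OR, P(telemetry dropout | causes) = 1 − (1−0.016)·∏(1−qᵢ) over the active causes.
P(¬telemetry dropout | ¬ground-station outage) = 0.984·0.87 + 0.28536·0.13 = 0.856080 + 0.037097 = 0.893177
Of this, 0.037097 comes from 0.28536·0.13 (the attitude-control fault=true cases).
Hence the posterior is 0.037097/0.893177 ≈ 0.0415.

Pr[attitude-control fault | ¬telemetry dropout, ¬ground-station outage] ≈ 0.0415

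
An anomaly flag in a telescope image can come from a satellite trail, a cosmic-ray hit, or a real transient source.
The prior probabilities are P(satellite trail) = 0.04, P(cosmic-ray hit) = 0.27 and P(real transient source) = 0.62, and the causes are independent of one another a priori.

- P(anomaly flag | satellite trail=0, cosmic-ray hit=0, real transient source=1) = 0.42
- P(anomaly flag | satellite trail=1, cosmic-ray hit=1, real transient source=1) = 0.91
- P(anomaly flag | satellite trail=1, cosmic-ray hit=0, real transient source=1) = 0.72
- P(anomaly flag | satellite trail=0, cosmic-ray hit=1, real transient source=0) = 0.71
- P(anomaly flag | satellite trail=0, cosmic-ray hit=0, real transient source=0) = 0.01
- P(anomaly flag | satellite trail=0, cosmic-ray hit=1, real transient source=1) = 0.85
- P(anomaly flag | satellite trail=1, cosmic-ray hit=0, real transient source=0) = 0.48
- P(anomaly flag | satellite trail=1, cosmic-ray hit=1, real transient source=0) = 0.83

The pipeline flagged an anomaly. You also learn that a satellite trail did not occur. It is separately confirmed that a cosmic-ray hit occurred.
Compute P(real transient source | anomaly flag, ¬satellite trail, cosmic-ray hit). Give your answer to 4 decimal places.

P(real transient source | anomaly flag, ¬satellite trail, cosmic-ray hit) ≈ 0.6614

P(anomaly flag | ¬satellite trail, cosmic-ray hit) = 0.71×0.38 + 0.85×0.62 = 0.269800 + 0.527000 = 0.796800
Of this, 0.527000 comes from 0.85×0.62 (the real transient source=true cases).
Hence the posterior is 0.527000/0.796800 ≈ 0.6614.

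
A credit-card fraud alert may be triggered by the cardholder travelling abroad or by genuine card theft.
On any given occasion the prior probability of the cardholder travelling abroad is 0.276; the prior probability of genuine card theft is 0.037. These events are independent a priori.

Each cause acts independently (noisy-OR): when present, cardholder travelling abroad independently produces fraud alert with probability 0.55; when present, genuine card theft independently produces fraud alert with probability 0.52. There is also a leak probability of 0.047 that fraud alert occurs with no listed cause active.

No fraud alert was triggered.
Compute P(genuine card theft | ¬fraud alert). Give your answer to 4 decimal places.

Under noisy-OR, P(fraud alert | causes) = 1 − (1−0.047)·∏(1−qᵢ) over the active causes.
P(¬fraud alert) = 0.953×0.724×0.963 + 0.45744×0.724×0.037 + 0.42885×0.276×0.963 + 0.205848×0.276×0.037 = 0.664443 + 0.012254 + 0.113983 + 0.002102 = 0.792782
Of this, 0.014356 comes from 0.012254 + 0.002102 (the genuine card theft=true cases).
So P(genuine card theft | ¬fraud alert) = 0.014356/0.792782 ≈ 0.0181.

P(genuine card theft | ¬fraud alert) ≈ 0.0181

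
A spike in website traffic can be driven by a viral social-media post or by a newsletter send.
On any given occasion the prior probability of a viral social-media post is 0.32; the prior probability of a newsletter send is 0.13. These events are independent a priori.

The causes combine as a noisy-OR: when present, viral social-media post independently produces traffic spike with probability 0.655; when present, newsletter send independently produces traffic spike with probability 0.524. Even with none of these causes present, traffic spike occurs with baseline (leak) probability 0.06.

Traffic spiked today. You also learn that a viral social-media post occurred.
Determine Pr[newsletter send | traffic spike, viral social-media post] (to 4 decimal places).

Pr[newsletter send | traffic spike, viral social-media post] ≈ 0.1575

Under noisy-OR, P(traffic spike | causes) = 1 − (1−0.06)·∏(1−qᵢ) over the active causes.
For the numerator, keep only newsletter send=true terms: 0.845633×0.13 = 0.109932
The normalizing constant is 0.6757×0.87 + 0.845633×0.13 = 0.697791
P(newsletter send | traffic spike, viral social-media post) = 0.109932/0.697791 ≈ 0.1575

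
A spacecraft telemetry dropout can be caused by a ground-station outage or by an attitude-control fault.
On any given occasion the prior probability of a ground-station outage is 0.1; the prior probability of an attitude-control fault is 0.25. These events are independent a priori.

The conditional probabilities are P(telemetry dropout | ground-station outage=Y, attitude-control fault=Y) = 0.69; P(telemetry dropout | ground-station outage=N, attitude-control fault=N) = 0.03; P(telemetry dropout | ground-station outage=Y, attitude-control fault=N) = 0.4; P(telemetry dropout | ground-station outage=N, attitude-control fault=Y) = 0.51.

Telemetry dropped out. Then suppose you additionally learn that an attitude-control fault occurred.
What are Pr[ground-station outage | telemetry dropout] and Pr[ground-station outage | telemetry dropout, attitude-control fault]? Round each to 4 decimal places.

Pr[ground-station outage | telemetry dropout] ≈ 0.2593; Pr[ground-station outage | telemetry dropout, attitude-control fault] ≈ 0.1307

P(telemetry dropout) = 0.03·0.9·0.75 + 0.51·0.9·0.25 + 0.4·0.1·0.75 + 0.69·0.1·0.25 = 0.020250 + 0.114750 + 0.030000 + 0.017250 = 0.182250
The ground-station outage-present share is 0.030000 + 0.017250 = 0.047250.
Hence the posterior is 0.047250/0.182250 ≈ 0.2593.

With the extra evidence:
Numerator (weight on configurations with ground-station outage): 0.69·0.1 = 0.069000
Normalizer over all consistent configurations: 0.51·0.9 + 0.69·0.1 = 0.528000
P(ground-station outage | telemetry dropout, attitude-control fault) = 0.069000/0.528000 ≈ 0.1307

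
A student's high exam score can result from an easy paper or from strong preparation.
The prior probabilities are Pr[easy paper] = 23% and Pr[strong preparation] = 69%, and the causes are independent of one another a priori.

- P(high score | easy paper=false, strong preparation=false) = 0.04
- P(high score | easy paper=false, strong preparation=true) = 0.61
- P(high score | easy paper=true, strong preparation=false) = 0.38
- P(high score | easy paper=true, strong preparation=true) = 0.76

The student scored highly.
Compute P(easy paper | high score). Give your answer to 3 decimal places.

Enumerate the 4 (easy paper, strong preparation) configurations and weight by the priors:
  P(high score) = 0.04×0.77×0.31 + 0.61×0.77×0.69 + 0.38×0.23×0.31 + 0.76×0.23×0.69
        = 0.009548 + 0.324093 + 0.027094 + 0.120612 = 0.481347
The terms with easy paper present sum to 0.147706, so
  P(easy paper | high score) = 0.147706 / 0.481347 ≈ 0.307

P(easy paper | high score) ≈ 0.307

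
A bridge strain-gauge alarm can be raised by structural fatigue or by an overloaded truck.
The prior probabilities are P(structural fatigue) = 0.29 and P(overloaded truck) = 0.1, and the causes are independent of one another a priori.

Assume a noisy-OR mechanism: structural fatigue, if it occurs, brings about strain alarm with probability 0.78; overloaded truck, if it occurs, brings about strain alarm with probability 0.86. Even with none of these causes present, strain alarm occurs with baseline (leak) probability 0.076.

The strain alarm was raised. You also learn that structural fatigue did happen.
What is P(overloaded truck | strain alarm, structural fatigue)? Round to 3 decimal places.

P(overloaded truck | strain alarm, structural fatigue) ≈ 0.119

Under noisy-OR, P(strain alarm | causes) = 1 − (1−0.076)·∏(1−qᵢ) over the active causes.
By total probability over both values of overloaded truck:
  P(strain alarm | structural fatigue) = 0.79672·0.9 + 0.971541·0.1
        = 0.717048 + 0.097154 = 0.814202
The terms with overloaded truck present sum to 0.097154, so
  P(overloaded truck | strain alarm, structural fatigue) = 0.097154 / 0.814202 ≈ 0.119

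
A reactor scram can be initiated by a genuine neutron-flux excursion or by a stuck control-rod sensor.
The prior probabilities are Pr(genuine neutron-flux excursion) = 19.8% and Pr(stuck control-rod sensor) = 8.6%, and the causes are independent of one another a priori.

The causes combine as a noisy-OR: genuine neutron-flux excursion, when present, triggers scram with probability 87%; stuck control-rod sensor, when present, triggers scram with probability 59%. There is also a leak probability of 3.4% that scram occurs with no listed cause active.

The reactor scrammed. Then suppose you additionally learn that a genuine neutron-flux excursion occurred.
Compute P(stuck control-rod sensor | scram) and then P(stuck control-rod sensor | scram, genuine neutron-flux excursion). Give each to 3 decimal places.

P(stuck control-rod sensor | scram) ≈ 0.240; P(stuck control-rod sensor | scram, genuine neutron-flux excursion) ≈ 0.093

Under noisy-OR, P(scram | causes) = 1 − (1−0.034)·∏(1−qᵢ) over the active causes.
Weight on stuck control-rod sensor=true, given the evidence: 0.041655 + 0.016151 = 0.057806
Normalizer over all consistent configurations: 0.034*0.802*0.914 + 0.60394*0.802*0.086 + 0.87442*0.198*0.914 + 0.948512*0.198*0.086 = 0.240975
P(stuck control-rod sensor | scram) = 0.057806/0.240975 ≈ 0.240

Now also conditioning on genuine neutron-flux excursion=true:
Numerator (weight on configurations with stuck control-rod sensor): 0.948512*0.086 = 0.081572
Normalizer over all consistent configurations: 0.87442*0.914 + 0.948512*0.086 = 0.880792
Posterior = 0.081572 / 0.880792 ≈ 0.093
This is intercausal reasoning (explaining away): once genuine neutron-flux excursion accounts for the scram, stuck control-rod sensor becomes less likely.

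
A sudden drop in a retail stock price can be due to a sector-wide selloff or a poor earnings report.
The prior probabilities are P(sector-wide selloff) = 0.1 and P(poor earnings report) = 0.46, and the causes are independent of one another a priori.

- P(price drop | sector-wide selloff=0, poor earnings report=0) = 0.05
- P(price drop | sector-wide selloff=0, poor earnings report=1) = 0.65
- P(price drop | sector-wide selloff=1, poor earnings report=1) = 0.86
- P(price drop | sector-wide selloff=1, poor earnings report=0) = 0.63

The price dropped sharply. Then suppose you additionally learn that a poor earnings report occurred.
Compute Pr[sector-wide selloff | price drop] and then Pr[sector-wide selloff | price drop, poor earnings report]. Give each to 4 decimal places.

Sum P(price drop|·) weighted by the priors over the 4 (sector-wide selloff, poor earnings report) configurations:
  P(price drop) = 0.05·0.9·0.54 + 0.65·0.9·0.46 + 0.63·0.1·0.54 + 0.86·0.1·0.46
        = 0.024300 + 0.269100 + 0.034020 + 0.039560 = 0.366980
Configurations with sector-wide selloff contribute 0.073580, so
  P(sector-wide selloff | price drop) = 0.073580 / 0.366980 ≈ 0.2005

Now condition on the additional information:
By total probability over both values of sector-wide selloff:
  P(price drop | poor earnings report) = 0.65×0.9 + 0.86×0.1
        = 0.585000 + 0.086000 = 0.671000
The terms with sector-wide selloff present sum to 0.086000, so
  P(sector-wide selloff | price drop, poor earnings report) = 0.086000 / 0.671000 ≈ 0.1282

Pr[sector-wide selloff | price drop] ≈ 0.2005; Pr[sector-wide selloff | price drop, poor earnings report] ≈ 0.1282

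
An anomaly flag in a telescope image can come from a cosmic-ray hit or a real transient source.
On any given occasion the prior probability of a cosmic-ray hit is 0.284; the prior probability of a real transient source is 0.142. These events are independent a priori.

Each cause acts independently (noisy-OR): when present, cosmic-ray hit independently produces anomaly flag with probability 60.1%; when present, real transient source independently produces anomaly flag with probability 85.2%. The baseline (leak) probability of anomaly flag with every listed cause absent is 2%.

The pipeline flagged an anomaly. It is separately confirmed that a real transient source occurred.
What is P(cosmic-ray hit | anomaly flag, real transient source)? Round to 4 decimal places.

Under noisy-OR, P(anomaly flag | causes) = 1 − (1−0.02)·∏(1−qᵢ) over the active causes.
Sum P(anomaly flag|·) weighted by the priors over both values of cosmic-ray hit:
  P(anomaly flag | real transient source) = 0.85496*0.716 + 0.942129*0.284
        = 0.612151 + 0.267565 = 0.879716
Configurations with cosmic-ray hit contribute 0.267565, so
  P(cosmic-ray hit | anomaly flag, real transient source) = 0.267565 / 0.879716 ≈ 0.3041

P(cosmic-ray hit | anomaly flag, real transient source) ≈ 0.3041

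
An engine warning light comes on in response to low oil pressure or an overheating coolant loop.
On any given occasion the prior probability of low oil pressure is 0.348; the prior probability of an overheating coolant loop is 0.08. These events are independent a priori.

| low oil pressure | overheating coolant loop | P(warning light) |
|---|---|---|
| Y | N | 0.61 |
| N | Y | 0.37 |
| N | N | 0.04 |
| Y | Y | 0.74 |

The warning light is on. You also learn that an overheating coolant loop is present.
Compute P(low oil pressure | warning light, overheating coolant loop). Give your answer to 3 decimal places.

Enumerate both values of low oil pressure and weight by the priors:
  P(warning light | overheating coolant loop) = 0.37·0.652 + 0.74·0.348
        = 0.241240 + 0.257520 = 0.498760
Configurations with low oil pressure contribute 0.257520, so
  P(low oil pressure | warning light, overheating coolant loop) = 0.257520 / 0.498760 ≈ 0.516

P(low oil pressure | warning light, overheating coolant loop) ≈ 0.516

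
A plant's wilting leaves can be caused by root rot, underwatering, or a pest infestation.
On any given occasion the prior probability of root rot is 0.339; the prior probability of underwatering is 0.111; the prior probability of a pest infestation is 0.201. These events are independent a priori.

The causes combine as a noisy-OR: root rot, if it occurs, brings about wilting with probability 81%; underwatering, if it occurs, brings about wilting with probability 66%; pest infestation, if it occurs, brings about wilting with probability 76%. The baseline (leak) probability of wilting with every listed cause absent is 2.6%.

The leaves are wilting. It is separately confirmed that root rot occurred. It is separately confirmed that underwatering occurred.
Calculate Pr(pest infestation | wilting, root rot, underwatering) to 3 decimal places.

Pr(pest infestation | wilting, root rot, underwatering) ≈ 0.209

Under noisy-OR, P(wilting | causes) = 1 − (1−0.026)·∏(1−qᵢ) over the active causes.
Sum P(wilting|·) weighted by the priors over both values of pest infestation:
  P(wilting | root rot, underwatering) = 0.93708×0.799 + 0.984899×0.201
        = 0.748727 + 0.197965 = 0.946692
The terms with pest infestation present sum to 0.197965, so
  P(pest infestation | wilting, root rot, underwatering) = 0.197965 / 0.946692 ≈ 0.209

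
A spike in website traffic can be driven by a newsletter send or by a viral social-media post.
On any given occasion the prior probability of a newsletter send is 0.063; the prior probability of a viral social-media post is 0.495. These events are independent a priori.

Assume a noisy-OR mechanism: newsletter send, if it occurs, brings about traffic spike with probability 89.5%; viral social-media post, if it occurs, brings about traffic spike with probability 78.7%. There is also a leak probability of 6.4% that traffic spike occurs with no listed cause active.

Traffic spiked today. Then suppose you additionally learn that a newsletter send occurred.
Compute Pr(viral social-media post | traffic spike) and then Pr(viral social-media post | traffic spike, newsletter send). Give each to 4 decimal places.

Under noisy-OR, P(traffic spike | causes) = 1 − (1−0.064)·∏(1−qᵢ) over the active causes.
Enumerate the 4 (newsletter send, viral social-media post) configurations and weight by the priors:
  P(traffic spike) = 0.064·0.937·0.505 + 0.800632·0.937·0.495 + 0.90172·0.063·0.505 + 0.979066·0.063·0.495
        = 0.030284 + 0.371345 + 0.028688 + 0.030532 = 0.460849
Keeping only the viral social-media post-present terms gives 0.401877, so
  P(viral social-media post | traffic spike) = 0.401877 / 0.460849 ≈ 0.8720

Now also conditioning on newsletter send=true:
P(traffic spike | newsletter send) = 0.90172·0.505 + 0.979066·0.495 = 0.455369 + 0.484638 = 0.940007
Restricting to configurations with viral social-media post present: 0.979066·0.495 = 0.484638.
So P(viral social-media post | traffic spike, newsletter send) = 0.484638/0.940007 ≈ 0.5156.

Pr(viral social-media post | traffic spike) ≈ 0.8720; Pr(viral social-media post | traffic spike, newsletter send) ≈ 0.5156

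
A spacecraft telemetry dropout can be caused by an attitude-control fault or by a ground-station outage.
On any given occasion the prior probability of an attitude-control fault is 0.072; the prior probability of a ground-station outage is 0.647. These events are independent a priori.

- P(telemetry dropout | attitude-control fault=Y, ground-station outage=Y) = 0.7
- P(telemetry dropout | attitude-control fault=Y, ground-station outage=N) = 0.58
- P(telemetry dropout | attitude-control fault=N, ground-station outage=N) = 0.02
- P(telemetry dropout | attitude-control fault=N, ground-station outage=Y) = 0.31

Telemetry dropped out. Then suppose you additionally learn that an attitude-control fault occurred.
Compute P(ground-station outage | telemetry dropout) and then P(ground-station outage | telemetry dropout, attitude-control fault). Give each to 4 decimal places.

P(ground-station outage | telemetry dropout) ≈ 0.9113; P(ground-station outage | telemetry dropout, attitude-control fault) ≈ 0.6887

P(telemetry dropout) = 0.02×0.928×0.353 + 0.31×0.928×0.647 + 0.58×0.072×0.353 + 0.7×0.072×0.647 = 0.006552 + 0.186129 + 0.014741 + 0.032609 = 0.240031
The ground-station outage-present share is 0.186129 + 0.032609 = 0.218738.
Hence the posterior is 0.218738/0.240031 ≈ 0.9113.

With the extra evidence:
Enumerate both values of ground-station outage and weight by the priors:
  P(telemetry dropout | attitude-control fault) = 0.58*0.353 + 0.7*0.647
        = 0.204740 + 0.452900 = 0.657640
Configurations with ground-station outage contribute 0.452900, so
  P(ground-station outage | telemetry dropout, attitude-control fault) = 0.452900 / 0.657640 ≈ 0.6887
The drop from 0.9113 to 0.6887 is the explaining-away (discounting) effect.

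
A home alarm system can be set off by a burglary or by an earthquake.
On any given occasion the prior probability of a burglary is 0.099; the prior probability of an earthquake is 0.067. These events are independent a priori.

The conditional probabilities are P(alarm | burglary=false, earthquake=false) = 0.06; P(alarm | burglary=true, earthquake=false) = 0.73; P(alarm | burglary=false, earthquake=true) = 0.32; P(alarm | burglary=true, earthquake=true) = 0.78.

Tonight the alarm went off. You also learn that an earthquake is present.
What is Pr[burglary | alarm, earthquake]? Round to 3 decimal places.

Pr[burglary | alarm, earthquake] ≈ 0.211

Numerator (weight on configurations with burglary): 0.78×0.099 = 0.077220
Normalizer over all consistent configurations: 0.32×0.901 + 0.78×0.099 = 0.365540
Posterior = 0.077220 / 0.365540 ≈ 0.211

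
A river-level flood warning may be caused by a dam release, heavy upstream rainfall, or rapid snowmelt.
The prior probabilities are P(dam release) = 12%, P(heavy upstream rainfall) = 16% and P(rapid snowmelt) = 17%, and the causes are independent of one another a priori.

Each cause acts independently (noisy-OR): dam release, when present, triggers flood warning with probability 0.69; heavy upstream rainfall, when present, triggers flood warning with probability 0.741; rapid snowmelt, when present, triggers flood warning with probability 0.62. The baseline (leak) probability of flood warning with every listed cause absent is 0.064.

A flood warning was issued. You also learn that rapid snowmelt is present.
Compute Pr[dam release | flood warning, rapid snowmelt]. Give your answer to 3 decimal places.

Pr[dam release | flood warning, rapid snowmelt] ≈ 0.152

Under noisy-OR, P(flood warning | causes) = 1 − (1−0.064)·∏(1−qᵢ) over the active causes.
Numerator (weight on configurations with dam release): 0.089686 + 0.018652 = 0.108338
The normalizing constant is 0.64432*0.88*0.84 + 0.907879*0.88*0.16 + 0.889739*0.12*0.84 + 0.971442*0.12*0.16 = 0.712448
P(dam release | flood warning, rapid snowmelt) = 0.108338/0.712448 ≈ 0.152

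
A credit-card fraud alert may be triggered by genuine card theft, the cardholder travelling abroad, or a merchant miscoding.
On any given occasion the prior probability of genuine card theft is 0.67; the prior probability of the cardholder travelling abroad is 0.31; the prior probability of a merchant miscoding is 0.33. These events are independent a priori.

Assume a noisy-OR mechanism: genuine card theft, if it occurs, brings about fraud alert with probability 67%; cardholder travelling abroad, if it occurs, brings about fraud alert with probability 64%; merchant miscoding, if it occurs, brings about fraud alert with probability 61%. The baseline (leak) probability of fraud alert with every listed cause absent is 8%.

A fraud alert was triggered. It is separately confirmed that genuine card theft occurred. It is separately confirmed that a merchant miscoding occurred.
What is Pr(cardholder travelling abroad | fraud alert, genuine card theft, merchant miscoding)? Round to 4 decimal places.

Pr(cardholder travelling abroad | fraud alert, genuine card theft, merchant miscoding) ≈ 0.3279

Under noisy-OR, P(fraud alert | causes) = 1 − (1−0.08)·∏(1−qᵢ) over the active causes.
P(fraud alert | genuine card theft, merchant miscoding) = 0.881596·0.69 + 0.957375·0.31 = 0.608301 + 0.296786 = 0.905087
Of this, 0.296786 comes from 0.957375·0.31 (the cardholder travelling abroad=true cases).
So P(cardholder travelling abroad | fraud alert, genuine card theft, merchant miscoding) = 0.296786/0.905087 ≈ 0.3279.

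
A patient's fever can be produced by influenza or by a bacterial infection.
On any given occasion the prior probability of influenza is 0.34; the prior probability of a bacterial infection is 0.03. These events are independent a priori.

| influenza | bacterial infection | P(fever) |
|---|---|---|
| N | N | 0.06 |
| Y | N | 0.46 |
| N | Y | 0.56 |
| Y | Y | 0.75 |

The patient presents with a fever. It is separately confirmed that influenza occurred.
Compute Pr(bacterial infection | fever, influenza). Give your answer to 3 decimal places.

Pr(bacterial infection | fever, influenza) ≈ 0.048

For the numerator, keep only bacterial infection=true terms: 0.75×0.03 = 0.022500
Normalizer over all consistent configurations: 0.46×0.97 + 0.75×0.03 = 0.468700
P(bacterial infection | fever, influenza) = 0.022500/0.468700 ≈ 0.048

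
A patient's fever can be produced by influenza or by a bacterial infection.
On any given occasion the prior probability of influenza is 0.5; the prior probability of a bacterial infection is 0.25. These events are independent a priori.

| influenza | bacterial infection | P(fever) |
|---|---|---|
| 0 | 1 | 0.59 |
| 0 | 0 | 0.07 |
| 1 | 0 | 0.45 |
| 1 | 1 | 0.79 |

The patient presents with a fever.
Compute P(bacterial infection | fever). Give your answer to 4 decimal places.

P(bacterial infection | fever) ≈ 0.4694

For the numerator, keep only bacterial infection=true terms: 0.073750 + 0.098750 = 0.172500
Denominator P(fever): 0.07*0.5*0.75 + 0.59*0.5*0.25 + 0.45*0.5*0.75 + 0.79*0.5*0.25 = 0.367500
Posterior = 0.172500 / 0.367500 ≈ 0.4694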